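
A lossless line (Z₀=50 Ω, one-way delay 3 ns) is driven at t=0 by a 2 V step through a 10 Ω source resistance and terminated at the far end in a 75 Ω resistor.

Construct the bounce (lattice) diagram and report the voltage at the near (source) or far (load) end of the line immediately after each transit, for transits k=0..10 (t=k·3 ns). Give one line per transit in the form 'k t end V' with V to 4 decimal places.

0 0 source 1.6667
1 3 load 2.0000
2 6 source 1.7778
3 9 load 1.7333
4 12 source 1.7630
5 15 load 1.7689
6 18 source 1.7649
7 21 load 1.7641
8 24 source 1.7647
9 27 load 1.7648
10 30 source 1.7647

Γ_L=0.200000, Γ_S=-0.666667; launch V₁=2·50/60=1.666667
k=0 src: V=1.6667
k=1 load: inc=1.666667, refl=1.666667·0.200000=0.3333; V=0.000000+1.666667+0.333333=2.0000
k=2 src: inc=0.333333, refl=0.333333·-0.666667=-0.2222; V=1.666667+0.333333+-0.222222=1.7778
k=3 load: inc=-0.222222, refl=-0.222222·0.200000=-0.0444; V=2.000000+-0.222222+-0.044444=1.7333
k=4 src: inc=-0.044444, refl=-0.044444·-0.666667=0.0296; V=1.777778+-0.044444+0.029630=1.7630
k=5 load: inc=0.029630, refl=0.029630·0.200000=0.0059; V=1.733333+0.029630+0.005926=1.7689
k=6 src: inc=0.005926, refl=0.005926·-0.666667=-0.0040; V=1.762963+0.005926+-0.003951=1.7649
k=7 load: inc=-0.003951, refl=-0.003951·0.200000=-0.0008; V=1.768889+-0.003951+-0.000790=1.7641
k=8 src: inc=-0.000790, refl=-0.000790·-0.666667=0.0005; V=1.764938+-0.000790+0.000527=1.7647
k=9 load: inc=0.000527, refl=0.000527·0.200000=0.0001; V=1.764148+0.000527+0.000105=1.7648
k=10 src: inc=0.000105, refl=0.000105·-0.666667=-0.0001; V=1.764675+0.000105+-0.000070=1.7647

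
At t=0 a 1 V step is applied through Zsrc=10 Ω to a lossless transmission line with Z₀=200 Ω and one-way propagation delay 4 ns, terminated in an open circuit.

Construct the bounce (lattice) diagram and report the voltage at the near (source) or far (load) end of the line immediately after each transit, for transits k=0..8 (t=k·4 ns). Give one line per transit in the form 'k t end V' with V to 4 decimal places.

0 0 source 0.9524
1 4 load 1.9048
2 8 source 1.0431
3 12 load 0.1814
4 16 source 0.9610
5 20 load 1.7406
6 24 source 1.0353
7 28 load 0.3299
8 32 source 0.9681

Γ_L=1.000000, Γ_S=-0.904762; launch V₁=1·200/210=0.952381
k=0 src: V=0.9524
k=1 load: inc=0.952381, refl=0.952381·1.000000=0.9524; V=0.000000+0.952381+0.952381=1.9048
k=2 src: inc=0.952381, refl=0.952381·-0.904762=-0.8617; V=0.952381+0.952381+-0.861678=1.0431
k=3 load: inc=-0.861678, refl=-0.861678·1.000000=-0.8617; V=1.904762+-0.861678+-0.861678=0.1814
k=4 src: inc=-0.861678, refl=-0.861678·-0.904762=0.7796; V=1.043084+-0.861678+0.779613=0.9610
k=5 load: inc=0.779613, refl=0.779613·1.000000=0.7796; V=0.181406+0.779613+0.779613=1.7406
k=6 src: inc=0.779613, refl=0.779613·-0.904762=-0.7054; V=0.961019+0.779613+-0.705365=1.0353
k=7 load: inc=-0.705365, refl=-0.705365·1.000000=-0.7054; V=1.740633+-0.705365+-0.705365=0.3299
k=8 src: inc=-0.705365, refl=-0.705365·-0.904762=0.6382; V=1.035268+-0.705365+0.638187=0.9681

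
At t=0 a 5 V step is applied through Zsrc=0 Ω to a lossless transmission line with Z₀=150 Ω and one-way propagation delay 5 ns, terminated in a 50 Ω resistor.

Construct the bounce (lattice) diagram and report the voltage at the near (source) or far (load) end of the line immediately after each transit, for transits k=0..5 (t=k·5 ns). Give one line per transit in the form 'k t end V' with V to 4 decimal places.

Γ_L=-0.500000, Γ_S=-1.000000; launch V₁=5·150/150=5.000000
k=0 src: V=5.0000
k=1 load: inc=5.000000, refl=5.000000·-0.500000=-2.5000; V=0.000000+5.000000+-2.500000=2.5000
k=2 src: inc=-2.500000, refl=-2.500000·-1.000000=2.5000; V=5.000000+-2.500000+2.500000=5.0000
k=3 load: inc=2.500000, refl=2.500000·-0.500000=-1.2500; V=2.500000+2.500000+-1.250000=3.7500
k=4 src: inc=-1.250000, refl=-1.250000·-1.000000=1.2500; V=5.000000+-1.250000+1.250000=5.0000
k=5 load: inc=1.250000, refl=1.250000·-0.500000=-0.6250; V=3.750000+1.250000+-0.625000=4.3750

0 0 source 5.0000
1 5 load 2.5000
2 10 source 5.0000
3 15 load 3.7500
4 20 source 5.0000
5 25 load 4.3750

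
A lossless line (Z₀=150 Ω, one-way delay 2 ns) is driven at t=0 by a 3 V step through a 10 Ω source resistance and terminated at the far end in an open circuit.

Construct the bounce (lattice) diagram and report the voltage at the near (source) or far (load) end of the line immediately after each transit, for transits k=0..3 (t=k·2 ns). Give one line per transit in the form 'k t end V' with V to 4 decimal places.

Γ_L=1.000000, Γ_S=-0.875000; launch V₁=3·150/160=2.812500
k=0 src: V=2.8125
k=1 load: inc=2.812500, refl=2.812500·1.000000=2.8125; V=0.000000+2.812500+2.812500=5.6250
k=2 src: inc=2.812500, refl=2.812500·-0.875000=-2.4609; V=2.812500+2.812500+-2.460938=3.1641
k=3 load: inc=-2.460938, refl=-2.460938·1.000000=-2.4609; V=5.625000+-2.460938+-2.460938=0.7031

0 0 source 2.8125
1 2 load 5.6250
2 4 source 3.1641
3 6 load 0.7031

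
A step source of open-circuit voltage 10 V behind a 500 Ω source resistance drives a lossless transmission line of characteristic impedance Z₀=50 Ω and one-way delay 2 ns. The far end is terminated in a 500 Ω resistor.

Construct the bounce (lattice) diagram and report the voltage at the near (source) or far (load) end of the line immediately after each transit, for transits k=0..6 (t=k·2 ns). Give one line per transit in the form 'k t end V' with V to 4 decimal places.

0 0 source 0.9091
1 2 load 1.6529
2 4 source 2.2615
3 6 load 2.7594
4 8 source 3.1668
5 10 load 3.5001
6 12 source 3.7728

Γ_L=0.818182, Γ_S=0.818182; launch V₁=10·50/550=0.909091
k=0 src: V=0.9091
k=1 load: inc=0.909091, refl=0.909091·0.818182=0.7438; V=0.000000+0.909091+0.743802=1.6529
k=2 src: inc=0.743802, refl=0.743802·0.818182=0.6086; V=0.909091+0.743802+0.608565=2.2615
k=3 load: inc=0.608565, refl=0.608565·0.818182=0.4979; V=1.652893+0.608565+0.497917=2.7594
k=4 src: inc=0.497917, refl=0.497917·0.818182=0.4074; V=2.261458+0.497917+0.407386=3.1668
k=5 load: inc=0.407386, refl=0.407386·0.818182=0.3333; V=2.759374+0.407386+0.333316=3.5001
k=6 src: inc=0.333316, refl=0.333316·0.818182=0.2727; V=3.166761+0.333316+0.272713=3.7728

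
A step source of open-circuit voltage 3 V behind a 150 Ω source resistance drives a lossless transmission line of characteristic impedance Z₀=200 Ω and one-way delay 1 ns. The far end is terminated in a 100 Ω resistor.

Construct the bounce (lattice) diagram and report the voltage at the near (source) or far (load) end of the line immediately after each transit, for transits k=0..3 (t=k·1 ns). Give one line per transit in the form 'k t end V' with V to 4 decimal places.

Γ_L=-0.333333, Γ_S=-0.142857; launch V₁=3·200/350=1.714286
k=0 src: V=1.7143
k=1 load: inc=1.714286, refl=1.714286·-0.333333=-0.5714; V=0.000000+1.714286+-0.571429=1.1429
k=2 src: inc=-0.571429, refl=-0.571429·-0.142857=0.0816; V=1.714286+-0.571429+0.081633=1.2245
k=3 load: inc=0.081633, refl=0.081633·-0.333333=-0.0272; V=1.142857+0.081633+-0.027211=1.1973

0 0 source 1.7143
1 1 load 1.1429
2 2 source 1.2245
3 3 load 1.1973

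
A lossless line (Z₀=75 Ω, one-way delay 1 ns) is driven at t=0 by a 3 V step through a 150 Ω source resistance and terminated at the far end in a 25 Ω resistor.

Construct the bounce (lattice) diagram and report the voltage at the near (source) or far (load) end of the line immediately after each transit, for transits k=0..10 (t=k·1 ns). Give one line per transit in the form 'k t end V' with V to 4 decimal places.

Γ_L=-0.500000, Γ_S=0.333333; launch V₁=3·75/225=1.000000
k=0 src: V=1.0000
k=1 load: inc=1.000000, refl=1.000000·-0.500000=-0.5000; V=0.000000+1.000000+-0.500000=0.5000
k=2 src: inc=-0.500000, refl=-0.500000·0.333333=-0.1667; V=1.000000+-0.500000+-0.166667=0.3333
k=3 load: inc=-0.166667, refl=-0.166667·-0.500000=0.0833; V=0.500000+-0.166667+0.083333=0.4167
k=4 src: inc=0.083333, refl=0.083333·0.333333=0.0278; V=0.333333+0.083333+0.027778=0.4444
k=5 load: inc=0.027778, refl=0.027778·-0.500000=-0.0139; V=0.416667+0.027778+-0.013889=0.4306
k=6 src: inc=-0.013889, refl=-0.013889·0.333333=-0.0046; V=0.444444+-0.013889+-0.004630=0.4259
k=7 load: inc=-0.004630, refl=-0.004630·-0.500000=0.0023; V=0.430556+-0.004630+0.002315=0.4282
k=8 src: inc=0.002315, refl=0.002315·0.333333=0.0008; V=0.425926+0.002315+0.000772=0.4290
k=9 load: inc=0.000772, refl=0.000772·-0.500000=-0.0004; V=0.428241+0.000772+-0.000386=0.4286
k=10 src: inc=-0.000386, refl=-0.000386·0.333333=-0.0001; V=0.429012+-0.000386+-0.000129=0.4285

0 0 source 1.0000
1 1 load 0.5000
2 2 source 0.3333
3 3 load 0.4167
4 4 source 0.4444
5 5 load 0.4306
6 6 source 0.4259
7 7 load 0.4282
8 8 source 0.4290
9 9 load 0.4286
10 10 source 0.4285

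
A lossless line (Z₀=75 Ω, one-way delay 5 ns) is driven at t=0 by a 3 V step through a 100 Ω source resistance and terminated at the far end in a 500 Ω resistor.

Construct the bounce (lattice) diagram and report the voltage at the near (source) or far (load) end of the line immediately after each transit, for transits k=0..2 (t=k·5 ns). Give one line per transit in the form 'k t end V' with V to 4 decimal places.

0 0 source 1.2857
1 5 load 2.2360
2 10 source 2.3718

Γ_L=0.739130, Γ_S=0.142857; launch V₁=3·75/175=1.285714
k=0 src: V=1.2857
k=1 load: inc=1.285714, refl=1.285714·0.739130=0.9503; V=0.000000+1.285714+0.950311=2.2360
k=2 src: inc=0.950311, refl=0.950311·0.142857=0.1358; V=1.285714+0.950311+0.135759=2.3718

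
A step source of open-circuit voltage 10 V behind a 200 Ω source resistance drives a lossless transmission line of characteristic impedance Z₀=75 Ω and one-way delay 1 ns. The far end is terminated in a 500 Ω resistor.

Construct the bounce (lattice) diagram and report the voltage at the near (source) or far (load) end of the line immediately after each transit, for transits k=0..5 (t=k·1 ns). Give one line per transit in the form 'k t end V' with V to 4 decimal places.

0 0 source 2.7273
1 1 load 4.7431
2 2 source 5.6594
3 3 load 6.3366
4 4 source 6.6444
5 5 load 6.8720

Γ_L=0.739130, Γ_S=0.454545; launch V₁=10·75/275=2.727273
k=0 src: V=2.7273
k=1 load: inc=2.727273, refl=2.727273·0.739130=2.0158; V=0.000000+2.727273+2.015810=4.7431
k=2 src: inc=2.015810, refl=2.015810·0.454545=0.9163; V=2.727273+2.015810+0.916277=5.6594
k=3 load: inc=0.916277, refl=0.916277·0.739130=0.6772; V=4.743083+0.916277+0.677249=6.3366
k=4 src: inc=0.677249, refl=0.677249·0.454545=0.3078; V=5.659360+0.677249+0.307840=6.6444
k=5 load: inc=0.307840, refl=0.307840·0.739130=0.2275; V=6.336609+0.307840+0.227534=6.8720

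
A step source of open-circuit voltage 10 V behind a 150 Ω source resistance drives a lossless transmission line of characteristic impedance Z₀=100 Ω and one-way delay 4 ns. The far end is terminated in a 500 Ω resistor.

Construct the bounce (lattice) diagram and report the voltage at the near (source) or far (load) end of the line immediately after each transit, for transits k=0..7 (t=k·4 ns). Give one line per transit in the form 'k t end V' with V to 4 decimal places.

Γ_L=0.666667, Γ_S=0.200000; launch V₁=10·100/250=4.000000
k=0 src: V=4.0000
k=1 load: inc=4.000000, refl=4.000000·0.666667=2.6667; V=0.000000+4.000000+2.666667=6.6667
k=2 src: inc=2.666667, refl=2.666667·0.200000=0.5333; V=4.000000+2.666667+0.533333=7.2000
k=3 load: inc=0.533333, refl=0.533333·0.666667=0.3556; V=6.666667+0.533333+0.355556=7.5556
k=4 src: inc=0.355556, refl=0.355556·0.200000=0.0711; V=7.200000+0.355556+0.071111=7.6267
k=5 load: inc=0.071111, refl=0.071111·0.666667=0.0474; V=7.555556+0.071111+0.047407=7.6741
k=6 src: inc=0.047407, refl=0.047407·0.200000=0.0095; V=7.626667+0.047407+0.009481=7.6836
k=7 load: inc=0.009481, refl=0.009481·0.666667=0.0063; V=7.674074+0.009481+0.006321=7.6899

0 0 source 4.0000
1 4 load 6.6667
2 8 source 7.2000
3 12 load 7.5556
4 16 source 7.6267
5 20 load 7.6741
6 24 source 7.6836
7 28 load 7.6899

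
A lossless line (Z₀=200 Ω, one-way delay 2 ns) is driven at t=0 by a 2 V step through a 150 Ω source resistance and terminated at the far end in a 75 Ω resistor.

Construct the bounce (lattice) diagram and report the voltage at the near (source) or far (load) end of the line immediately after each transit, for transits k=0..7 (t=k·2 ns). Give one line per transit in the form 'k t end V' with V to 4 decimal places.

Γ_L=-0.454545, Γ_S=-0.142857; launch V₁=2·200/350=1.142857
k=0 src: V=1.1429
k=1 load: inc=1.142857, refl=1.142857·-0.454545=-0.5195; V=0.000000+1.142857+-0.519481=0.6234
k=2 src: inc=-0.519481, refl=-0.519481·-0.142857=0.0742; V=1.142857+-0.519481+0.074212=0.6976
k=3 load: inc=0.074212, refl=0.074212·-0.454545=-0.0337; V=0.623377+0.074212+-0.033733=0.6639
k=4 src: inc=-0.033733, refl=-0.033733·-0.142857=0.0048; V=0.697588+-0.033733+0.004819=0.6687
k=5 load: inc=0.004819, refl=0.004819·-0.454545=-0.0022; V=0.663856+0.004819+-0.002190=0.6665
k=6 src: inc=-0.002190, refl=-0.002190·-0.142857=0.0003; V=0.668675+-0.002190+0.000313=0.6668
k=7 load: inc=0.000313, refl=0.000313·-0.454545=-0.0001; V=0.666484+0.000313+-0.000142=0.6667

0 0 source 1.1429
1 2 load 0.6234
2 4 source 0.6976
3 6 load 0.6639
4 8 source 0.6687
5 10 load 0.6665
6 12 source 0.6668
7 14 load 0.6667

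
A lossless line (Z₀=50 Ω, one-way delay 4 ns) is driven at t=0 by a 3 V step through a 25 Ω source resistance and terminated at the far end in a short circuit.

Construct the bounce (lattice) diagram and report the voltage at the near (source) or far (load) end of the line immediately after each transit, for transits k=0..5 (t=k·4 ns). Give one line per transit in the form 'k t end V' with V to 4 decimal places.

Γ_L=-1.000000, Γ_S=-0.333333; launch V₁=3·50/75=2.000000
k=0 src: V=2.0000
k=1 load: inc=2.000000, refl=2.000000·-1.000000=-2.0000; V=0.000000+2.000000+-2.000000=0.0000
k=2 src: inc=-2.000000, refl=-2.000000·-0.333333=0.6667; V=2.000000+-2.000000+0.666667=0.6667
k=3 load: inc=0.666667, refl=0.666667·-1.000000=-0.6667; V=0.000000+0.666667+-0.666667=0.0000
k=4 src: inc=-0.666667, refl=-0.666667·-0.333333=0.2222; V=0.666667+-0.666667+0.222222=0.2222
k=5 load: inc=0.222222, refl=0.222222·-1.000000=-0.2222; V=0.000000+0.222222+-0.222222=0.0000

0 0 source 2.0000
1 4 load 0.0000
2 8 source 0.6667
3 12 load 0.0000
4 16 source 0.2222
5 20 load 0.0000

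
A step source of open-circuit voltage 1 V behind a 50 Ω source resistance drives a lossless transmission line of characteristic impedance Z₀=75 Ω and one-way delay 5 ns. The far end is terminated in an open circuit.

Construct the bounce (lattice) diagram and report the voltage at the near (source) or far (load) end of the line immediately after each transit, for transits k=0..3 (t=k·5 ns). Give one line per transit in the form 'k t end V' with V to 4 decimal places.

0 0 source 0.6000
1 5 load 1.2000
2 10 source 1.0800
3 15 load 0.9600

Γ_L=1.000000, Γ_S=-0.200000; launch V₁=1·75/125=0.600000
k=0 src: V=0.6000
k=1 load: inc=0.600000, refl=0.600000·1.000000=0.6000; V=0.000000+0.600000+0.600000=1.2000
k=2 src: inc=0.600000, refl=0.600000·-0.200000=-0.1200; V=0.600000+0.600000+-0.120000=1.0800
k=3 load: inc=-0.120000, refl=-0.120000·1.000000=-0.1200; V=1.200000+-0.120000+-0.120000=0.9600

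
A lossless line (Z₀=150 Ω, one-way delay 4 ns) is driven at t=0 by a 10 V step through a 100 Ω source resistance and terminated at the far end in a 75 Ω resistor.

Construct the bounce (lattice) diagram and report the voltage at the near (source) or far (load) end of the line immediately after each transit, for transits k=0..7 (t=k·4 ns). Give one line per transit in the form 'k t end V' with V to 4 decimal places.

Γ_L=-0.333333, Γ_S=-0.200000; launch V₁=10·150/250=6.000000
k=0 src: V=6.0000
k=1 load: inc=6.000000, refl=6.000000·-0.333333=-2.0000; V=0.000000+6.000000+-2.000000=4.0000
k=2 src: inc=-2.000000, refl=-2.000000·-0.200000=0.4000; V=6.000000+-2.000000+0.400000=4.4000
k=3 load: inc=0.400000, refl=0.400000·-0.333333=-0.1333; V=4.000000+0.400000+-0.133333=4.2667
k=4 src: inc=-0.133333, refl=-0.133333·-0.200000=0.0267; V=4.400000+-0.133333+0.026667=4.2933
k=5 load: inc=0.026667, refl=0.026667·-0.333333=-0.0089; V=4.266667+0.026667+-0.008889=4.2844
k=6 src: inc=-0.008889, refl=-0.008889·-0.200000=0.0018; V=4.293333+-0.008889+0.001778=4.2862
k=7 load: inc=0.001778, refl=0.001778·-0.333333=-0.0006; V=4.284444+0.001778+-0.000593=4.2856

0 0 source 6.0000
1 4 load 4.0000
2 8 source 4.4000
3 12 load 4.2667
4 16 source 4.2933
5 20 load 4.2844
6 24 source 4.2862
7 28 load 4.2856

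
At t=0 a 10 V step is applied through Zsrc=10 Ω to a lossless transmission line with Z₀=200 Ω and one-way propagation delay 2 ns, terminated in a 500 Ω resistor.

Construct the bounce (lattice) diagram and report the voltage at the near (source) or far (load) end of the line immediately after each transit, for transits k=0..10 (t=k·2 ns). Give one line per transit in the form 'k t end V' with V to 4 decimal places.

Γ_L=0.428571, Γ_S=-0.904762; launch V₁=10·200/210=9.523810
k=0 src: V=9.5238
k=1 load: inc=9.523810, refl=9.523810·0.428571=4.0816; V=0.000000+9.523810+4.081633=13.6054
k=2 src: inc=4.081633, refl=4.081633·-0.904762=-3.6929; V=9.523810+4.081633+-3.692906=9.9125
k=3 load: inc=-3.692906, refl=-3.692906·0.428571=-1.5827; V=13.605442+-3.692906+-1.582674=8.3299
k=4 src: inc=-1.582674, refl=-1.582674·-0.904762=1.4319; V=9.912536+-1.582674+1.431943=9.7618
k=5 load: inc=1.431943, refl=1.431943·0.428571=0.6137; V=8.329863+1.431943+0.613690=10.3755
k=6 src: inc=0.613690, refl=0.613690·-0.904762=-0.5552; V=9.761806+0.613690+-0.555243=9.8203
k=7 load: inc=-0.555243, refl=-0.555243·0.428571=-0.2380; V=10.375495+-0.555243+-0.237961=9.5823
k=8 src: inc=-0.237961, refl=-0.237961·-0.904762=0.2153; V=9.820252+-0.237961+0.215298=9.7976
k=9 load: inc=0.215298, refl=0.215298·0.428571=0.0923; V=9.582291+0.215298+0.092271=9.8899
k=10 src: inc=0.092271, refl=0.092271·-0.904762=-0.0835; V=9.797589+0.092271+-0.083483=9.8064

0 0 source 9.5238
1 2 load 13.6054
2 4 source 9.9125
3 6 load 8.3299
4 8 source 9.7618
5 10 load 10.3755
6 12 source 9.8203
7 14 load 9.5823
8 16 source 9.7976
9 18 load 9.8899
10 20 source 9.8064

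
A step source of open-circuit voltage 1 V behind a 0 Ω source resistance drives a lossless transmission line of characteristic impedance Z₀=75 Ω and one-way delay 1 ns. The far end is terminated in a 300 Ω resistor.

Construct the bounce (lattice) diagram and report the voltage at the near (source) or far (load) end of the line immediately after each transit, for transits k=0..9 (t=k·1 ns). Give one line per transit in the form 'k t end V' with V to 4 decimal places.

0 0 source 1.0000
1 1 load 1.6000
2 2 source 1.0000
3 3 load 0.6400
4 4 source 1.0000
5 5 load 1.2160
6 6 source 1.0000
7 7 load 0.8704
8 8 source 1.0000
9 9 load 1.0778

Γ_L=0.600000, Γ_S=-1.000000; launch V₁=1·75/75=1.000000
k=0 src: V=1.0000
k=1 load: inc=1.000000, refl=1.000000·0.600000=0.6000; V=0.000000+1.000000+0.600000=1.6000
k=2 src: inc=0.600000, refl=0.600000·-1.000000=-0.6000; V=1.000000+0.600000+-0.600000=1.0000
k=3 load: inc=-0.600000, refl=-0.600000·0.600000=-0.3600; V=1.600000+-0.600000+-0.360000=0.6400
k=4 src: inc=-0.360000, refl=-0.360000·-1.000000=0.3600; V=1.000000+-0.360000+0.360000=1.0000
k=5 load: inc=0.360000, refl=0.360000·0.600000=0.2160; V=0.640000+0.360000+0.216000=1.2160
k=6 src: inc=0.216000, refl=0.216000·-1.000000=-0.2160; V=1.000000+0.216000+-0.216000=1.0000
k=7 load: inc=-0.216000, refl=-0.216000·0.600000=-0.1296; V=1.216000+-0.216000+-0.129600=0.8704
k=8 src: inc=-0.129600, refl=-0.129600·-1.000000=0.1296; V=1.000000+-0.129600+0.129600=1.0000
k=9 load: inc=0.129600, refl=0.129600·0.600000=0.0778; V=0.870400+0.129600+0.077760=1.0778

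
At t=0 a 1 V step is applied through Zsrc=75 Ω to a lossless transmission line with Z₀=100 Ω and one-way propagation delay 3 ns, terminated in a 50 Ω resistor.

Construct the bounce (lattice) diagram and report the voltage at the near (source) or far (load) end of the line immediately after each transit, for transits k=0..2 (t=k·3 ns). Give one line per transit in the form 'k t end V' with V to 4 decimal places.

0 0 source 0.5714
1 3 load 0.3810
2 6 source 0.4082

Γ_L=-0.333333, Γ_S=-0.142857; launch V₁=1·100/175=0.571429
k=0 src: V=0.5714
k=1 load: inc=0.571429, refl=0.571429·-0.333333=-0.1905; V=0.000000+0.571429+-0.190476=0.3810
k=2 src: inc=-0.190476, refl=-0.190476·-0.142857=0.0272; V=0.571429+-0.190476+0.027211=0.4082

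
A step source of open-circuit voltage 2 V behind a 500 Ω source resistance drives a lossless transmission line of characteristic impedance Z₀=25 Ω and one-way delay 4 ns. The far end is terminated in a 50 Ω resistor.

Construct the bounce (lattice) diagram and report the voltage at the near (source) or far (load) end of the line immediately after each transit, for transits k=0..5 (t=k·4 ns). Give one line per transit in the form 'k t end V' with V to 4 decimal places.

Γ_L=0.333333, Γ_S=0.904762; launch V₁=2·25/525=0.095238
k=0 src: V=0.0952
k=1 load: inc=0.095238, refl=0.095238·0.333333=0.0317; V=0.000000+0.095238+0.031746=0.1270
k=2 src: inc=0.031746, refl=0.031746·0.904762=0.0287; V=0.095238+0.031746+0.028723=0.1557
k=3 load: inc=0.028723, refl=0.028723·0.333333=0.0096; V=0.126984+0.028723+0.009574=0.1653
k=4 src: inc=0.009574, refl=0.009574·0.904762=0.0087; V=0.155707+0.009574+0.008662=0.1739
k=5 load: inc=0.008662, refl=0.008662·0.333333=0.0029; V=0.165281+0.008662+0.002887=0.1768

0 0 source 0.0952
1 4 load 0.1270
2 8 source 0.1557
3 12 load 0.1653
4 16 source 0.1739
5 20 load 0.1768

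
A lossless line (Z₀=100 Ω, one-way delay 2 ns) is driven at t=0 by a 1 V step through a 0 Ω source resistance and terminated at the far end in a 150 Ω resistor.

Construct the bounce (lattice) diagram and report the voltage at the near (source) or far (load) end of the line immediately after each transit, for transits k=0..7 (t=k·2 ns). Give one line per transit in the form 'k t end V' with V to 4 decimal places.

Γ_L=0.200000, Γ_S=-1.000000; launch V₁=1·100/100=1.000000
k=0 src: V=1.0000
k=1 load: inc=1.000000, refl=1.000000·0.200000=0.2000; V=0.000000+1.000000+0.200000=1.2000
k=2 src: inc=0.200000, refl=0.200000·-1.000000=-0.2000; V=1.000000+0.200000+-0.200000=1.0000
k=3 load: inc=-0.200000, refl=-0.200000·0.200000=-0.0400; V=1.200000+-0.200000+-0.040000=0.9600
k=4 src: inc=-0.040000, refl=-0.040000·-1.000000=0.0400; V=1.000000+-0.040000+0.040000=1.0000
k=5 load: inc=0.040000, refl=0.040000·0.200000=0.0080; V=0.960000+0.040000+0.008000=1.0080
k=6 src: inc=0.008000, refl=0.008000·-1.000000=-0.0080; V=1.000000+0.008000+-0.008000=1.0000
k=7 load: inc=-0.008000, refl=-0.008000·0.200000=-0.0016; V=1.008000+-0.008000+-0.001600=0.9984

0 0 source 1.0000
1 2 load 1.2000
2 4 source 1.0000
3 6 load 0.9600
4 8 source 1.0000
5 10 load 1.0080
6 12 source 1.0000
7 14 load 0.9984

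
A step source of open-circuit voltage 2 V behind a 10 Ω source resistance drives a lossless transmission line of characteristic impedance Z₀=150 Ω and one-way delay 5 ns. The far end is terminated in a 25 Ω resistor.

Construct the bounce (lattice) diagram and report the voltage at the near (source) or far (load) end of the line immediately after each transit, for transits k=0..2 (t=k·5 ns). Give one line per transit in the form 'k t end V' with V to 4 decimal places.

Γ_L=-0.714286, Γ_S=-0.875000; launch V₁=2·150/160=1.875000
k=0 src: V=1.8750
k=1 load: inc=1.875000, refl=1.875000·-0.714286=-1.3393; V=0.000000+1.875000+-1.339286=0.5357
k=2 src: inc=-1.339286, refl=-1.339286·-0.875000=1.1719; V=1.875000+-1.339286+1.171875=1.7076

0 0 source 1.8750
1 5 load 0.5357
2 10 source 1.7076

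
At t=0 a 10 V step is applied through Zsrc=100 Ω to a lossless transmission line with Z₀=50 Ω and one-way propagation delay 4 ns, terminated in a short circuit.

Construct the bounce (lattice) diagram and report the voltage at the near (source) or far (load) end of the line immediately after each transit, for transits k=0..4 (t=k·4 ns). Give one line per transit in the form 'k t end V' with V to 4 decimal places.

0 0 source 3.3333
1 4 load 0.0000
2 8 source -1.1111
3 12 load 0.0000
4 16 source 0.3704

Γ_L=-1.000000, Γ_S=0.333333; launch V₁=10·50/150=3.333333
k=0 src: V=3.3333
k=1 load: inc=3.333333, refl=3.333333·-1.000000=-3.3333; V=0.000000+3.333333+-3.333333=0.0000
k=2 src: inc=-3.333333, refl=-3.333333·0.333333=-1.1111; V=3.333333+-3.333333+-1.111111=-1.1111
k=3 load: inc=-1.111111, refl=-1.111111·-1.000000=1.1111; V=0.000000+-1.111111+1.111111=0.0000
k=4 src: inc=1.111111, refl=1.111111·0.333333=0.3704; V=-1.111111+1.111111+0.370370=0.3704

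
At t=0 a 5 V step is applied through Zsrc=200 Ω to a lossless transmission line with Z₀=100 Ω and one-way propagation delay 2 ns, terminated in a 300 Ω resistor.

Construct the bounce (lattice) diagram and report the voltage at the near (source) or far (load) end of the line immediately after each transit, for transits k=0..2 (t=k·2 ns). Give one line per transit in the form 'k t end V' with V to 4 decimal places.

Γ_L=0.500000, Γ_S=0.333333; launch V₁=5·100/300=1.666667
k=0 src: V=1.6667
k=1 load: inc=1.666667, refl=1.666667·0.500000=0.8333; V=0.000000+1.666667+0.833333=2.5000
k=2 src: inc=0.833333, refl=0.833333·0.333333=0.2778; V=1.666667+0.833333+0.277778=2.7778

0 0 source 1.6667
1 2 load 2.5000
2 4 source 2.7778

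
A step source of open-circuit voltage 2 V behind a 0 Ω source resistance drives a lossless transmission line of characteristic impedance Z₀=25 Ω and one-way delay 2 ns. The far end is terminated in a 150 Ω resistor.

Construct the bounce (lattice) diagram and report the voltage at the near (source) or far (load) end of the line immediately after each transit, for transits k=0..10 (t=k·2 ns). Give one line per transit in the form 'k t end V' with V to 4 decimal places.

Γ_L=0.714286, Γ_S=-1.000000; launch V₁=2·25/25=2.000000
k=0 src: V=2.0000
k=1 load: inc=2.000000, refl=2.000000·0.714286=1.4286; V=0.000000+2.000000+1.428571=3.4286
k=2 src: inc=1.428571, refl=1.428571·-1.000000=-1.4286; V=2.000000+1.428571+-1.428571=2.0000
k=3 load: inc=-1.428571, refl=-1.428571·0.714286=-1.0204; V=3.428571+-1.428571+-1.020408=0.9796
k=4 src: inc=-1.020408, refl=-1.020408·-1.000000=1.0204; V=2.000000+-1.020408+1.020408=2.0000
k=5 load: inc=1.020408, refl=1.020408·0.714286=0.7289; V=0.979592+1.020408+0.728863=2.7289
k=6 src: inc=0.728863, refl=0.728863·-1.000000=-0.7289; V=2.000000+0.728863+-0.728863=2.0000
k=7 load: inc=-0.728863, refl=-0.728863·0.714286=-0.5206; V=2.728863+-0.728863+-0.520616=1.4794
k=8 src: inc=-0.520616, refl=-0.520616·-1.000000=0.5206; V=2.000000+-0.520616+0.520616=2.0000
k=9 load: inc=0.520616, refl=0.520616·0.714286=0.3719; V=1.479384+0.520616+0.371869=2.3719
k=10 src: inc=0.371869, refl=0.371869·-1.000000=-0.3719; V=2.000000+0.371869+-0.371869=2.0000

0 0 source 2.0000
1 2 load 3.4286
2 4 source 2.0000
3 6 load 0.9796
4 8 source 2.0000
5 10 load 2.7289
6 12 source 2.0000
7 14 load 1.4794
8 16 source 2.0000
9 18 load 2.3719
10 20 source 2.0000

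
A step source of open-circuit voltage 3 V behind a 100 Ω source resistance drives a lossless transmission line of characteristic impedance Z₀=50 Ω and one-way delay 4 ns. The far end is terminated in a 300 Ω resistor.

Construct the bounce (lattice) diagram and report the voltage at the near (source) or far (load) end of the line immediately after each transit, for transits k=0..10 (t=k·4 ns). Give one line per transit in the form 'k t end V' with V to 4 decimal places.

0 0 source 1.0000
1 4 load 1.7143
2 8 source 1.9524
3 12 load 2.1224
4 16 source 2.1791
5 20 load 2.2196
6 24 source 2.2331
7 28 load 2.2428
8 32 source 2.2460
9 36 load 2.2483
10 40 source 2.2490

Γ_L=0.714286, Γ_S=0.333333; launch V₁=3·50/150=1.000000
k=0 src: V=1.0000
k=1 load: inc=1.000000, refl=1.000000·0.714286=0.7143; V=0.000000+1.000000+0.714286=1.7143
k=2 src: inc=0.714286, refl=0.714286·0.333333=0.2381; V=1.000000+0.714286+0.238095=1.9524
k=3 load: inc=0.238095, refl=0.238095·0.714286=0.1701; V=1.714286+0.238095+0.170068=2.1224
k=4 src: inc=0.170068, refl=0.170068·0.333333=0.0567; V=1.952381+0.170068+0.056689=2.1791
k=5 load: inc=0.056689, refl=0.056689·0.714286=0.0405; V=2.122449+0.056689+0.040492=2.2196
k=6 src: inc=0.040492, refl=0.040492·0.333333=0.0135; V=2.179138+0.040492+0.013497=2.2331
k=7 load: inc=0.013497, refl=0.013497·0.714286=0.0096; V=2.219631+0.013497+0.009641=2.2428
k=8 src: inc=0.009641, refl=0.009641·0.333333=0.0032; V=2.233128+0.009641+0.003214=2.2460
k=9 load: inc=0.003214, refl=0.003214·0.714286=0.0023; V=2.242769+0.003214+0.002295=2.2483
k=10 src: inc=0.002295, refl=0.002295·0.333333=0.0008; V=2.245983+0.002295+0.000765=2.2490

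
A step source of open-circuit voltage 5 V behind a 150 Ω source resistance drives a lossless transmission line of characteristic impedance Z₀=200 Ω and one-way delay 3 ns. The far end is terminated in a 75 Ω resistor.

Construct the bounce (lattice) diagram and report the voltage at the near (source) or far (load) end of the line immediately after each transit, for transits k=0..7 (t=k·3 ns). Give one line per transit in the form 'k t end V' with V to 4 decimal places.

Γ_L=-0.454545, Γ_S=-0.142857; launch V₁=5·200/350=2.857143
k=0 src: V=2.8571
k=1 load: inc=2.857143, refl=2.857143·-0.454545=-1.2987; V=0.000000+2.857143+-1.298701=1.5584
k=2 src: inc=-1.298701, refl=-1.298701·-0.142857=0.1855; V=2.857143+-1.298701+0.185529=1.7440
k=3 load: inc=0.185529, refl=0.185529·-0.454545=-0.0843; V=1.558442+0.185529+-0.084331=1.6596
k=4 src: inc=-0.084331, refl=-0.084331·-0.142857=0.0120; V=1.743970+-0.084331+0.012047=1.6717
k=5 load: inc=0.012047, refl=0.012047·-0.454545=-0.0055; V=1.659639+0.012047+-0.005476=1.6662
k=6 src: inc=-0.005476, refl=-0.005476·-0.142857=0.0008; V=1.671686+-0.005476+0.000782=1.6670
k=7 load: inc=0.000782, refl=0.000782·-0.454545=-0.0004; V=1.666210+0.000782+-0.000356=1.6666

0 0 source 2.8571
1 3 load 1.5584
2 6 source 1.7440
3 9 load 1.6596
4 12 source 1.6717
5 15 load 1.6662
6 18 source 1.6670
7 21 load 1.6666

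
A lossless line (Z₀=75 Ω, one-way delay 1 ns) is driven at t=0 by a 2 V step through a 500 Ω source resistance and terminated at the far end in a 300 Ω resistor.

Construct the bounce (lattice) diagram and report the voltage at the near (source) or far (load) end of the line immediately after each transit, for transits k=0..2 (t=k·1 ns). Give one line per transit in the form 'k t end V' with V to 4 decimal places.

Γ_L=0.600000, Γ_S=0.739130; launch V₁=2·75/575=0.260870
k=0 src: V=0.2609
k=1 load: inc=0.260870, refl=0.260870·0.600000=0.1565; V=0.000000+0.260870+0.156522=0.4174
k=2 src: inc=0.156522, refl=0.156522·0.739130=0.1157; V=0.260870+0.156522+0.115690=0.5331

0 0 source 0.2609
1 1 load 0.4174
2 2 source 0.5331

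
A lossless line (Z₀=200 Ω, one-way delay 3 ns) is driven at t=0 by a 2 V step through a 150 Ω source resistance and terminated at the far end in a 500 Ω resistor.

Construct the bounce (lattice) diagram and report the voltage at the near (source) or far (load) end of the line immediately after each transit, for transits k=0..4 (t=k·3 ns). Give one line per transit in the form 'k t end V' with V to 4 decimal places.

Γ_L=0.428571, Γ_S=-0.142857; launch V₁=2·200/350=1.142857
k=0 src: V=1.1429
k=1 load: inc=1.142857, refl=1.142857·0.428571=0.4898; V=0.000000+1.142857+0.489796=1.6327
k=2 src: inc=0.489796, refl=0.489796·-0.142857=-0.0700; V=1.142857+0.489796+-0.069971=1.5627
k=3 load: inc=-0.069971, refl=-0.069971·0.428571=-0.0300; V=1.632653+-0.069971+-0.029988=1.5327
k=4 src: inc=-0.029988, refl=-0.029988·-0.142857=0.0043; V=1.562682+-0.029988+0.004284=1.5370

0 0 source 1.1429
1 3 load 1.6327
2 6 source 1.5627
3 9 load 1.5327
4 12 source 1.5370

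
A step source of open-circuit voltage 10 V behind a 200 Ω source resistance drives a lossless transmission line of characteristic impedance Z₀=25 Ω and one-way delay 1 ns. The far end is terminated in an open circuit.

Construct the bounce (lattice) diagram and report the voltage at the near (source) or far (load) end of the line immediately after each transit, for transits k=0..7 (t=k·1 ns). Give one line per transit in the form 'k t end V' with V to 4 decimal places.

Γ_L=1.000000, Γ_S=0.777778; launch V₁=10·25/225=1.111111
k=0 src: V=1.1111
k=1 load: inc=1.111111, refl=1.111111·1.000000=1.1111; V=0.000000+1.111111+1.111111=2.2222
k=2 src: inc=1.111111, refl=1.111111·0.777778=0.8642; V=1.111111+1.111111+0.864198=3.0864
k=3 load: inc=0.864198, refl=0.864198·1.000000=0.8642; V=2.222222+0.864198+0.864198=3.9506
k=4 src: inc=0.864198, refl=0.864198·0.777778=0.6722; V=3.086420+0.864198+0.672154=4.6228
k=5 load: inc=0.672154, refl=0.672154·1.000000=0.6722; V=3.950617+0.672154+0.672154=5.2949
k=6 src: inc=0.672154, refl=0.672154·0.777778=0.5228; V=4.622771+0.672154+0.522786=5.8177
k=7 load: inc=0.522786, refl=0.522786·1.000000=0.5228; V=5.294925+0.522786+0.522786=6.3405

0 0 source 1.1111
1 1 load 2.2222
2 2 source 3.0864
3 3 load 3.9506
4 4 source 4.6228
5 5 load 5.2949
6 6 source 5.8177
7 7 load 6.3405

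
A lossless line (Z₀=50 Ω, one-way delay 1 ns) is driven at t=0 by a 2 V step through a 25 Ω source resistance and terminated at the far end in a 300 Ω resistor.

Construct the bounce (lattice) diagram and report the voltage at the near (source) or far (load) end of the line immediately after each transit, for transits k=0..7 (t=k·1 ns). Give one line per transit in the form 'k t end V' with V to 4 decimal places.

0 0 source 1.3333
1 1 load 2.2857
2 2 source 1.9683
3 3 load 1.7415
4 4 source 1.8171
5 5 load 1.8711
6 6 source 1.8531
7 7 load 1.8402

Γ_L=0.714286, Γ_S=-0.333333; launch V₁=2·50/75=1.333333
k=0 src: V=1.3333
k=1 load: inc=1.333333, refl=1.333333·0.714286=0.9524; V=0.000000+1.333333+0.952381=2.2857
k=2 src: inc=0.952381, refl=0.952381·-0.333333=-0.3175; V=1.333333+0.952381+-0.317460=1.9683
k=3 load: inc=-0.317460, refl=-0.317460·0.714286=-0.2268; V=2.285714+-0.317460+-0.226757=1.7415
k=4 src: inc=-0.226757, refl=-0.226757·-0.333333=0.0756; V=1.968254+-0.226757+0.075586=1.8171
k=5 load: inc=0.075586, refl=0.075586·0.714286=0.0540; V=1.741497+0.075586+0.053990=1.8711
k=6 src: inc=0.053990, refl=0.053990·-0.333333=-0.0180; V=1.817082+0.053990+-0.017997=1.8531
k=7 load: inc=-0.017997, refl=-0.017997·0.714286=-0.0129; V=1.871072+-0.017997+-0.012855=1.8402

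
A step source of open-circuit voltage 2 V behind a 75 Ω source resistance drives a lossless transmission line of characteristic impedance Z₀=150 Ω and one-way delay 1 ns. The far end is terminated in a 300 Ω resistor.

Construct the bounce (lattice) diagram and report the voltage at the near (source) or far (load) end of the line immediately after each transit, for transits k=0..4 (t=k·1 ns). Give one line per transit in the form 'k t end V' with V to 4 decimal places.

0 0 source 1.3333
1 1 load 1.7778
2 2 source 1.6296
3 3 load 1.5802
4 4 source 1.5967

Γ_L=0.333333, Γ_S=-0.333333; launch V₁=2·150/225=1.333333
k=0 src: V=1.3333
k=1 load: inc=1.333333, refl=1.333333·0.333333=0.4444; V=0.000000+1.333333+0.444444=1.7778
k=2 src: inc=0.444444, refl=0.444444·-0.333333=-0.1481; V=1.333333+0.444444+-0.148148=1.6296
k=3 load: inc=-0.148148, refl=-0.148148·0.333333=-0.0494; V=1.777778+-0.148148+-0.049383=1.5802
k=4 src: inc=-0.049383, refl=-0.049383·-0.333333=0.0165; V=1.629630+-0.049383+0.016461=1.5967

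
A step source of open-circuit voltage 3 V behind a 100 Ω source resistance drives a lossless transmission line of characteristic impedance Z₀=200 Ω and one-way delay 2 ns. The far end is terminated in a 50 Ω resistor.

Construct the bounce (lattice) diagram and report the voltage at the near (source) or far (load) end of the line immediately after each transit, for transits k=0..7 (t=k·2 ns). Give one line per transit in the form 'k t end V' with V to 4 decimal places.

Γ_L=-0.600000, Γ_S=-0.333333; launch V₁=3·200/300=2.000000
k=0 src: V=2.0000
k=1 load: inc=2.000000, refl=2.000000·-0.600000=-1.2000; V=0.000000+2.000000+-1.200000=0.8000
k=2 src: inc=-1.200000, refl=-1.200000·-0.333333=0.4000; V=2.000000+-1.200000+0.400000=1.2000
k=3 load: inc=0.400000, refl=0.400000·-0.600000=-0.2400; V=0.800000+0.400000+-0.240000=0.9600
k=4 src: inc=-0.240000, refl=-0.240000·-0.333333=0.0800; V=1.200000+-0.240000+0.080000=1.0400
k=5 load: inc=0.080000, refl=0.080000·-0.600000=-0.0480; V=0.960000+0.080000+-0.048000=0.9920
k=6 src: inc=-0.048000, refl=-0.048000·-0.333333=0.0160; V=1.040000+-0.048000+0.016000=1.0080
k=7 load: inc=0.016000, refl=0.016000·-0.600000=-0.0096; V=0.992000+0.016000+-0.009600=0.9984

0 0 source 2.0000
1 2 load 0.8000
2 4 source 1.2000
3 6 load 0.9600
4 8 source 1.0400
5 10 load 0.9920
6 12 source 1.0080
7 14 load 0.9984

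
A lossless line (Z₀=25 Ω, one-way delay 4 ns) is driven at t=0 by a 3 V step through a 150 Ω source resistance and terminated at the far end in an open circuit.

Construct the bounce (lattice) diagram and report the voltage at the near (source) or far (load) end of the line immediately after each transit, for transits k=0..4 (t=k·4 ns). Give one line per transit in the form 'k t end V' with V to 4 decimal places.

0 0 source 0.4286
1 4 load 0.8571
2 8 source 1.1633
3 12 load 1.4694
4 16 source 1.6880

Γ_L=1.000000, Γ_S=0.714286; launch V₁=3·25/175=0.428571
k=0 src: V=0.4286
k=1 load: inc=0.428571, refl=0.428571·1.000000=0.4286; V=0.000000+0.428571+0.428571=0.8571
k=2 src: inc=0.428571, refl=0.428571·0.714286=0.3061; V=0.428571+0.428571+0.306122=1.1633
k=3 load: inc=0.306122, refl=0.306122·1.000000=0.3061; V=0.857143+0.306122+0.306122=1.4694
k=4 src: inc=0.306122, refl=0.306122·0.714286=0.2187; V=1.163265+0.306122+0.218659=1.6880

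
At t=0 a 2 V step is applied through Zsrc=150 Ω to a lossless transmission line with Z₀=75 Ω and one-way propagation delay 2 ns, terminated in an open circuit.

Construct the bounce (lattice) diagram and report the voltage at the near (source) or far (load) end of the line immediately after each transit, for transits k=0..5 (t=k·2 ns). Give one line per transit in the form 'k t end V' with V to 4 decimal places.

Γ_L=1.000000, Γ_S=0.333333; launch V₁=2·75/225=0.666667
k=0 src: V=0.6667
k=1 load: inc=0.666667, refl=0.666667·1.000000=0.6667; V=0.000000+0.666667+0.666667=1.3333
k=2 src: inc=0.666667, refl=0.666667·0.333333=0.2222; V=0.666667+0.666667+0.222222=1.5556
k=3 load: inc=0.222222, refl=0.222222·1.000000=0.2222; V=1.333333+0.222222+0.222222=1.7778
k=4 src: inc=0.222222, refl=0.222222·0.333333=0.0741; V=1.555556+0.222222+0.074074=1.8519
k=5 load: inc=0.074074, refl=0.074074·1.000000=0.0741; V=1.777778+0.074074+0.074074=1.9259

0 0 source 0.6667
1 2 load 1.3333
2 4 source 1.5556
3 6 load 1.7778
4 8 source 1.8519
5 10 load 1.9259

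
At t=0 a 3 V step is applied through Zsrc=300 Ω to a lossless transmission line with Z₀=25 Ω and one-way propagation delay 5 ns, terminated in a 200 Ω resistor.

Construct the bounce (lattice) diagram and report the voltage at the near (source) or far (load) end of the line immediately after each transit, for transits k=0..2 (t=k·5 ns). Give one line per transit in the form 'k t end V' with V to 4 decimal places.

Γ_L=0.777778, Γ_S=0.846154; launch V₁=3·25/325=0.230769
k=0 src: V=0.2308
k=1 load: inc=0.230769, refl=0.230769·0.777778=0.1795; V=0.000000+0.230769+0.179487=0.4103
k=2 src: inc=0.179487, refl=0.179487·0.846154=0.1519; V=0.230769+0.179487+0.151874=0.5621

0 0 source 0.2308
1 5 load 0.4103
2 10 source 0.5621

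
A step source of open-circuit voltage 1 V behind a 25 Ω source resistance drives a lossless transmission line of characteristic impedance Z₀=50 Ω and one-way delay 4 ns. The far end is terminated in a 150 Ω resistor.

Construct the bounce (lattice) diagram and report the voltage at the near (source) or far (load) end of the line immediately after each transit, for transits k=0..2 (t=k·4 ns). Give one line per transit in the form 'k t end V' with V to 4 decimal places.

0 0 source 0.6667
1 4 load 1.0000
2 8 source 0.8889

Γ_L=0.500000, Γ_S=-0.333333; launch V₁=1·50/75=0.666667
k=0 src: V=0.6667
k=1 load: inc=0.666667, refl=0.666667·0.500000=0.3333; V=0.000000+0.666667+0.333333=1.0000
k=2 src: inc=0.333333, refl=0.333333·-0.333333=-0.1111; V=0.666667+0.333333+-0.111111=0.8889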